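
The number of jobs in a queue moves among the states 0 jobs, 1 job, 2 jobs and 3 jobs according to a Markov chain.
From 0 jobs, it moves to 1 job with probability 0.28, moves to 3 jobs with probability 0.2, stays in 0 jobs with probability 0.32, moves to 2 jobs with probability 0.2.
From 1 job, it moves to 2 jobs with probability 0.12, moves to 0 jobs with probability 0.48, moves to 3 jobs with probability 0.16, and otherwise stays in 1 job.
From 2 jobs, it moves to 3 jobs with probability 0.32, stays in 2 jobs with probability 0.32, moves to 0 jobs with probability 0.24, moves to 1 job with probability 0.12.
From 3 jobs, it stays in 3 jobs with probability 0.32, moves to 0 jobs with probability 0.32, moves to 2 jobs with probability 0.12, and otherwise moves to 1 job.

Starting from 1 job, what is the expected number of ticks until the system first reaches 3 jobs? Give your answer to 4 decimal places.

4.8780

Let t(s) be the expected number of ticks to first reach 3 jobs from state s, with t(3 jobs) = 0. Conditioning on the first tick:
t(0 jobs) = 1 + 0.32·t(0 jobs) + 0.28·t(1 job) + 0.2·t(2 jobs)
t(1 job) = 1 + 0.48·t(0 jobs) + 0.24·t(1 job) + 0.12·t(2 jobs)
t(2 jobs) = 1 + 0.24·t(0 jobs) + 0.12·t(1 job) + 0.32·t(2 jobs)
Solving: t(0 jobs) = 4.6473, t(1 job) = 4.8780, t(2 jobs) = 3.9717.
Expected ticks from 1 job to 3 jobs: 4.8780.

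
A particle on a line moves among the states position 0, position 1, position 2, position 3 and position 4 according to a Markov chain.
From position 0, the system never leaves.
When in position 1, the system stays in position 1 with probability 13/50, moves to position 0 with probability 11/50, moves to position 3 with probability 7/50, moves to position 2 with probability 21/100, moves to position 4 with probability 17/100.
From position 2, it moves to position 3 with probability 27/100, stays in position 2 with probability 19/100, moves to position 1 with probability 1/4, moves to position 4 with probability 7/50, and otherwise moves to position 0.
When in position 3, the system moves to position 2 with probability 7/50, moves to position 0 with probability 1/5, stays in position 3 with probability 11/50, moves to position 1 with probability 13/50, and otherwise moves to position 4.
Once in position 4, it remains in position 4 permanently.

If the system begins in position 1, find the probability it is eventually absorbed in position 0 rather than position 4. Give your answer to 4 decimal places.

Let h(s) be the probability of absorption at position 0 starting from transient state s. Then h(position 0) = 1 and h(position 4) = 0. By first-step analysis:
h(position 1) = 0.22·1 + 0.26·h(position 1) + 0.21·h(position 2) + 0.14·h(position 3) + 0.17·0
h(position 2) = 0.15·1 + 0.25·h(position 1) + 0.19·h(position 2) + 0.27·h(position 3) + 0.14·0
h(position 3) = 0.2·1 + 0.26·h(position 1) + 0.14·h(position 2) + 0.22·h(position 3) + 0.18·0
Solving: h(position 1) = 0.5500, h(position 2) = 0.5334, h(position 3) = 0.5355.
Starting from position 1, the probability is 0.5500.

0.5500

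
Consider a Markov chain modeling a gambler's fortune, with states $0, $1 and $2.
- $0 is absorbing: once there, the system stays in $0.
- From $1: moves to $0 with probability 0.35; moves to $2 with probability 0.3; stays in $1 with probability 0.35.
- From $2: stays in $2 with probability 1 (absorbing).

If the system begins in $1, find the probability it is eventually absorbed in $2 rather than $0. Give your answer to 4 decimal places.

Let h(s) be the probability of absorption at $2 starting from transient state s. Then h($2) = 1 and h($0) = 0. By first-step analysis:
h($1) = 0.35·0 + 0.35·h($1) + 0.3·1
Solving: h($1) = 0.4615.
Starting from $1, the probability is 0.4615.

0.4615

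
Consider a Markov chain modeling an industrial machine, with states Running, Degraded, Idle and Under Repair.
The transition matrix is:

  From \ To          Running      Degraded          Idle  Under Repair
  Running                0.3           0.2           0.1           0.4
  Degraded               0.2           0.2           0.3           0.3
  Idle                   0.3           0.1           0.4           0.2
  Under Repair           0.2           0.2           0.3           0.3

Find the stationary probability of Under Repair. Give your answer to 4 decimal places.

Let the stationary distribution be π with π = πP and π_1 + π_2 + π_3 + π_4 = 1.
π_1 = 0.3·π_1 + 0.2·π_2 + 0.3·π_3 + 0.2·π_4
π_2 = 0.2·π_1 + 0.2·π_2 + 0.1·π_3 + 0.2·π_4
π_3 = 0.1·π_1 + 0.3·π_2 + 0.4·π_3 + 0.3·π_4
Solving with the normalization constraint gives π = (0.2530, 0.1723, 0.2771, 0.2976).
So the stationary probability of Under Repair is 0.2976.

0.2976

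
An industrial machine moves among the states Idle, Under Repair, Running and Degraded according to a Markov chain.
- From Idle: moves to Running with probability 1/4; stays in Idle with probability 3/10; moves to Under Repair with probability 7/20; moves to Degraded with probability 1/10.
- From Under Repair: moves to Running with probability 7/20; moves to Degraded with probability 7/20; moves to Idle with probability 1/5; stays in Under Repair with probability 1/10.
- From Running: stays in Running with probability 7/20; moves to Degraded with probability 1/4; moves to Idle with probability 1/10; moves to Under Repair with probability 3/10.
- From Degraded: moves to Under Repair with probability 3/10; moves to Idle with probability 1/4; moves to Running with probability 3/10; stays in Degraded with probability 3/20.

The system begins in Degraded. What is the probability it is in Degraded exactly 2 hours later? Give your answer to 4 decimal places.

0.2275

Propagate the distribution vector 2 hours from Degraded.
After 0 hours: (0.0000, 0.0000, 0.0000, 1.0000)
After 1 hour: (0.2500, 0.3000, 0.3000, 0.1500)
After 2 hours: (0.2025, 0.2525, 0.3175, 0.2275)
P(in Degraded after 2 hours) = 0.2275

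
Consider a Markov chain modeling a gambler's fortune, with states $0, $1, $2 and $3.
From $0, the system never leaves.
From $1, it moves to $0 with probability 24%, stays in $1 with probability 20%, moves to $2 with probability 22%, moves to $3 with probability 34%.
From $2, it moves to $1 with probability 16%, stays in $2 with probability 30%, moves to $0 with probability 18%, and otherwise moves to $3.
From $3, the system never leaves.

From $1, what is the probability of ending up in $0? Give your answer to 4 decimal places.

Let h(s) be the probability of absorption at $0 starting from transient state s. Then h($0) = 1 and h($3) = 0. By first-step analysis:
h($1) = 0.24·1 + 0.2·h($1) + 0.22·h($2) + 0.34·0
h($2) = 0.18·1 + 0.16·h($1) + 0.3·h($2) + 0.36·0
Solving: h($1) = 0.3956, h($2) = 0.3476.
Starting from $1, the probability is 0.3956.

0.3956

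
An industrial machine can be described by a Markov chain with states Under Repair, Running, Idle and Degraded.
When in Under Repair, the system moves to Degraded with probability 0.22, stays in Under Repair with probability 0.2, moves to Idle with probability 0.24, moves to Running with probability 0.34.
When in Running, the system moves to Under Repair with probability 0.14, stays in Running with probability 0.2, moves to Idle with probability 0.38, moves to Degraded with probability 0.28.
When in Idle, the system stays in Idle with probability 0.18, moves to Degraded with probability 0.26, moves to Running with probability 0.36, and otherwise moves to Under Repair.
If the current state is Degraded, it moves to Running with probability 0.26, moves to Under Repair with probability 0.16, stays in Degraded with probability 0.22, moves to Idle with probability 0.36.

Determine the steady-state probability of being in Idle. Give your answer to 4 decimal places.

Let the stationary distribution be π with π = πP and π_1 + π_2 + π_3 + π_4 = 1.
π_1 = 0.2·π_1 + 0.14·π_2 + 0.2·π_3 + 0.16·π_4
π_2 = 0.34·π_1 + 0.2·π_2 + 0.36·π_3 + 0.26·π_4
π_3 = 0.24·π_1 + 0.38·π_2 + 0.18·π_3 + 0.36·π_4
Solving with the normalization constraint gives π = (0.1729, 0.2859, 0.2923, 0.2488).
So the stationary probability of Idle is 0.2923.

0.2923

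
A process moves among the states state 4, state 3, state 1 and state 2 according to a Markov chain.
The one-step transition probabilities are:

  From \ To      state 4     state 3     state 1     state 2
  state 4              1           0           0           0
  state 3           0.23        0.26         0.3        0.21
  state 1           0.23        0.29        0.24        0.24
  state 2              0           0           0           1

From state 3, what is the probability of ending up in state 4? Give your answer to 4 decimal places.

Let h(s) be the probability of absorption at state 4 starting from transient state s. Then h(state 4) = 1 and h(state 2) = 0. By first-step analysis:
h(state 3) = 0.23·1 + 0.26·h(state 3) + 0.3·h(state 1) + 0.21·0
h(state 1) = 0.23·1 + 0.29·h(state 3) + 0.24·h(state 1) + 0.24·0
Solving: h(state 3) = 0.5128, h(state 1) = 0.4983.
Starting from state 3, the probability is 0.5128.

0.5128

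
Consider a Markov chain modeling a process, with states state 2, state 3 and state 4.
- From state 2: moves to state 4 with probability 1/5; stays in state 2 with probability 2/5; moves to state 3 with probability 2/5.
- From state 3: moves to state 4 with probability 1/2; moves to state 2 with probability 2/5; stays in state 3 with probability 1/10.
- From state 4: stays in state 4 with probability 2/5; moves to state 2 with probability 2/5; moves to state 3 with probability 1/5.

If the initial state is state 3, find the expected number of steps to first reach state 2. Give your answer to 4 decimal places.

2.5000

Let t(s) be the expected number of steps to first reach state 2 from state s, with t(state 2) = 0. Conditioning on the first step:
t(state 3) = 1 + 0.1·t(state 3) + 0.5·t(state 4)
t(state 4) = 1 + 0.2·t(state 3) + 0.4·t(state 4)
Solving: t(state 3) = 2.5000, t(state 4) = 2.5000.
Expected steps from state 3 to state 2: 2.5000.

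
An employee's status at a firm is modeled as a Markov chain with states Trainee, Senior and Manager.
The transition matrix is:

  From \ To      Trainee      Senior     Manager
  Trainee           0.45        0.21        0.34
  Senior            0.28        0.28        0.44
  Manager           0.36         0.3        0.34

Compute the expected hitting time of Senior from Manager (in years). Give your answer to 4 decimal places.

Let t(s) be the expected number of years to first reach Senior from state s, with t(Senior) = 0. Conditioning on the first year:
t(Trainee) = 1 + 0.45·t(Trainee) + 0.34·t(Manager)
t(Manager) = 1 + 0.36·t(Trainee) + 0.34·t(Manager)
Solving: t(Trainee) = 4.1563, t(Manager) = 3.7822.
Expected years from Manager to Senior: 3.7822.

3.7822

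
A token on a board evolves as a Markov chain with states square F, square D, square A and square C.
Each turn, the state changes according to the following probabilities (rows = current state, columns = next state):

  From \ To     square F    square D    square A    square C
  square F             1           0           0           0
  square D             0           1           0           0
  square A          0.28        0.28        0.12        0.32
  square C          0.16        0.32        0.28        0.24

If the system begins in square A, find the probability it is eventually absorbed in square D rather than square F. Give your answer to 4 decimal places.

Let h(s) be the probability of absorption at square D starting from transient state s. Then h(square D) = 1 and h(square F) = 0. By first-step analysis:
h(square A) = 0.28·0 + 0.28·1 + 0.12·h(square A) + 0.32·h(square C)
h(square C) = 0.16·0 + 0.32·1 + 0.28·h(square A) + 0.24·h(square C)
Solving: h(square A) = 0.5442, h(square C) = 0.6215.
Starting from square A, the probability is 0.5442.

0.5442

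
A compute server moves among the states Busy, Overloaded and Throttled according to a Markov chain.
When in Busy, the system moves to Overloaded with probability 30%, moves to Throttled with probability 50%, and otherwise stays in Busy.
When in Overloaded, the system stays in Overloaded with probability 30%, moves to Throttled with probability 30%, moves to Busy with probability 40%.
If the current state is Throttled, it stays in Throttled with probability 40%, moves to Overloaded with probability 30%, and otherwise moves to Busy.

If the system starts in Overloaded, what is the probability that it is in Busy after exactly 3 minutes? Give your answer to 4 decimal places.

Propagate the distribution vector 3 minutes from Overloaded.
After 0 minutes: (0.0000, 1.0000, 0.0000)
After 1 minute: (0.4000, 0.3000, 0.3000)
After 2 minutes: (0.2900, 0.3000, 0.4100)
After 3 minutes: (0.3010, 0.3000, 0.3990)
P(in Busy after 3 minutes) = 0.3010

0.3010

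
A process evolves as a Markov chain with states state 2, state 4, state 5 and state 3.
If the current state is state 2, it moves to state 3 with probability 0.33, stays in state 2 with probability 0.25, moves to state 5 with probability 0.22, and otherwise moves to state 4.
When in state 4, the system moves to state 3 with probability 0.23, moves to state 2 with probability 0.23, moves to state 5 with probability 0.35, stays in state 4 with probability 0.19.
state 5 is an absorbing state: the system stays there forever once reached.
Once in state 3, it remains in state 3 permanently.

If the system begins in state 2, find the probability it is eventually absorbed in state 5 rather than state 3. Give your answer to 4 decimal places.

0.4420

Let h(s) be the probability of absorption at state 5 starting from transient state s. Then h(state 5) = 1 and h(state 3) = 0. By first-step analysis:
h(state 2) = 0.25·h(state 2) + 0.2·h(state 4) + 0.22·1 + 0.33·0
h(state 4) = 0.23·h(state 2) + 0.19·h(state 4) + 0.35·1 + 0.23·0
Solving: h(state 2) = 0.4420, h(state 4) = 0.5576.
Starting from state 2, the probability is 0.4420.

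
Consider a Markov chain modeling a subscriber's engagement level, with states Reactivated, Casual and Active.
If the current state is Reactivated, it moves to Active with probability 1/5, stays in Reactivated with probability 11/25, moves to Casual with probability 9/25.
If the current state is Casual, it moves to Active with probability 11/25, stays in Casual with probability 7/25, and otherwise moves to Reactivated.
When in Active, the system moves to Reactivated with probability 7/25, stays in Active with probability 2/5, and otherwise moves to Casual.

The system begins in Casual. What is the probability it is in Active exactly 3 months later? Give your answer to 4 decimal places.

Propagate the distribution vector 3 months from Casual.
After 0 months: (0.0000, 1.0000, 0.0000)
After 1 month: (0.2800, 0.2800, 0.4400)
After 2 months: (0.3248, 0.3200, 0.3552)
After 3 months: (0.3320, 0.3202, 0.3478)
P(in Active after 3 months) = 0.3478

0.3478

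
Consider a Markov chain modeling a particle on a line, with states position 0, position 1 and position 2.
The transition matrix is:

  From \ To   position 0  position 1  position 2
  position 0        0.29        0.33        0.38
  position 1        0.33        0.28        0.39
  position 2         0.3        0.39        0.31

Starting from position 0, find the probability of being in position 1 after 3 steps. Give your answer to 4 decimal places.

Propagate the distribution vector 3 steps from position 0.
After 0 steps: (1.0000, 0.0000, 0.0000)
After 1 step: (0.2900, 0.3300, 0.3800)
After 2 steps: (0.3070, 0.3363, 0.3567)
After 3 steps: (0.3070, 0.3346, 0.3584)
P(in position 1 after 3 steps) = 0.3346

0.3346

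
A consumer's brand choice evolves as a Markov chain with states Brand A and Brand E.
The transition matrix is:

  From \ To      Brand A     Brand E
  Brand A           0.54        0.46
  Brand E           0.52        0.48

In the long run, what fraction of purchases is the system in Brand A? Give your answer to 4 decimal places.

Let the stationary distribution be π with π = πP and π_1 + π_2 = 1.
π_1 = 0.54·π_1 + 0.52·π_2
Solving with the normalization constraint gives π = (0.5306, 0.4694).
So the stationary probability of Brand A is 0.5306.

0.5306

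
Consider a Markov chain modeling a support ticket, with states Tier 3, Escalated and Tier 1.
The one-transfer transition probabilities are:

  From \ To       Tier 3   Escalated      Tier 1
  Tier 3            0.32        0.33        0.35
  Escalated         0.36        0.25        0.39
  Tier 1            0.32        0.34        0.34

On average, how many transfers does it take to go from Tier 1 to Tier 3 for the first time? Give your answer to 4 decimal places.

3.0077

Let t(s) be the expected number of transfers to first reach Tier 3 from state s, with t(Tier 3) = 0. Conditioning on the first transfer:
t(Escalated) = 1 + 0.25·t(Escalated) + 0.39·t(Tier 1)
t(Tier 1) = 1 + 0.34·t(Escalated) + 0.34·t(Tier 1)
Solving: t(Escalated) = 2.8974, t(Tier 1) = 3.0077.
Expected transfers from Tier 1 to Tier 3: 3.0077.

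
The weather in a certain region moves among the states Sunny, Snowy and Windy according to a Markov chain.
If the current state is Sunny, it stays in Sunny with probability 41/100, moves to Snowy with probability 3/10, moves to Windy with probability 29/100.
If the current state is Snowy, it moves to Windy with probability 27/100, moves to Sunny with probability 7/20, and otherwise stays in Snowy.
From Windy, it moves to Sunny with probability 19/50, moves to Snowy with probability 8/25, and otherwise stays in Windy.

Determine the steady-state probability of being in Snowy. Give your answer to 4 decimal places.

0.3323

Let the stationary distribution be π with π = πP and π_1 + π_2 + π_3 = 1.
π_1 = 0.41·π_1 + 0.35·π_2 + 0.38·π_3
π_2 = 0.3·π_1 + 0.38·π_2 + 0.32·π_3
Solving with the normalization constraint gives π = (0.3815, 0.3323, 0.2862).
So the stationary probability of Snowy is 0.3323.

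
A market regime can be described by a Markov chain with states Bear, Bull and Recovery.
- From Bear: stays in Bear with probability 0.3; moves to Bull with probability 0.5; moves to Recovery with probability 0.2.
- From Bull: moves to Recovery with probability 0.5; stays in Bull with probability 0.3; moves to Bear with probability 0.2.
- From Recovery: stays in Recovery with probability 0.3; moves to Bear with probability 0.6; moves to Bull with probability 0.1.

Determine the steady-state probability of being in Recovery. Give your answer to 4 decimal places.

Let the stationary distribution be π with π = πP and π_1 + π_2 + π_3 = 1.
π_1 = 0.3·π_1 + 0.2·π_2 + 0.6·π_3
π_2 = 0.5·π_1 + 0.3·π_2 + 0.1·π_3
Solving with the normalization constraint gives π = (0.3667, 0.3083, 0.3250).
So the stationary probability of Recovery is 0.3250.

0.3250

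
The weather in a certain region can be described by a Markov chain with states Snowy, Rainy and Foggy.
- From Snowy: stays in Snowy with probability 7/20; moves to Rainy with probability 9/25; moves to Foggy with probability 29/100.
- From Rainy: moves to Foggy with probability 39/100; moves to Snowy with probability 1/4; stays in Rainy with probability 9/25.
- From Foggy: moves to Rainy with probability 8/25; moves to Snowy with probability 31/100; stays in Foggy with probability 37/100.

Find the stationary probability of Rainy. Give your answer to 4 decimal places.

Let the stationary distribution be π with π = πP and π_1 + π_2 + π_3 = 1.
π_1 = 0.35·π_1 + 0.25·π_2 + 0.31·π_3
π_2 = 0.36·π_1 + 0.36·π_2 + 0.32·π_3
Solving with the normalization constraint gives π = (0.3013, 0.3459, 0.3528).
So the stationary probability of Rainy is 0.3459.

0.3459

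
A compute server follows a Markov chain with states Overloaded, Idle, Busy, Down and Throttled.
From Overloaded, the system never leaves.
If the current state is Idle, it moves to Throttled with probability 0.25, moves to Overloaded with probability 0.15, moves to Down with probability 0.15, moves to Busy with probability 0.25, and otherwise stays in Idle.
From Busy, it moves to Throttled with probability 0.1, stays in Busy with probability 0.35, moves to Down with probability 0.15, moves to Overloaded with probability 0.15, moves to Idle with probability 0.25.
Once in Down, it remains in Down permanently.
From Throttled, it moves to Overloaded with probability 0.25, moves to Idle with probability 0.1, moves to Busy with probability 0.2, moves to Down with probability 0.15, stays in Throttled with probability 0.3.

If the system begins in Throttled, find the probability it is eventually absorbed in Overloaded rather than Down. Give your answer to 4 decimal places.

0.5838

Let h(s) be the probability of absorption at Overloaded starting from transient state s. Then h(Overloaded) = 1 and h(Down) = 0. By first-step analysis:
h(Idle) = 0.15·1 + 0.2·h(Idle) + 0.25·h(Busy) + 0.15·0 + 0.25·h(Throttled)
h(Busy) = 0.15·1 + 0.25·h(Idle) + 0.35·h(Busy) + 0.15·0 + 0.1·h(Throttled)
h(Throttled) = 0.25·1 + 0.1·h(Idle) + 0.2·h(Busy) + 0.15·0 + 0.3·h(Throttled)
Solving: h(Idle) = 0.5343, h(Busy) = 0.5261, h(Throttled) = 0.5838.
Starting from Throttled, the probability is 0.5838.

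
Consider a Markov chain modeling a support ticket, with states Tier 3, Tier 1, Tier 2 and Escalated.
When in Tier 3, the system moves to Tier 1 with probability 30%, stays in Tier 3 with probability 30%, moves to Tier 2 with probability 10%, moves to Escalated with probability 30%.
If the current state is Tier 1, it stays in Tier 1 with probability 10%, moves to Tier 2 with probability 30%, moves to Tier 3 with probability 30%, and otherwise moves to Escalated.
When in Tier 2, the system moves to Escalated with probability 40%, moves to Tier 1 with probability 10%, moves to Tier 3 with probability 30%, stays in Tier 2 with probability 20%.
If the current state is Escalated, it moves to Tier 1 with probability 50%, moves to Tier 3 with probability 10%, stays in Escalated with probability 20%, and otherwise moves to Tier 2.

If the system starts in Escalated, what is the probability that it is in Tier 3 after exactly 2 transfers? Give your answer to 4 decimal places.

Propagate the distribution vector 2 transfers from Escalated.
After 0 transfers: (0.0000, 0.0000, 0.0000, 1.0000)
After 1 transfer: (0.1000, 0.5000, 0.2000, 0.2000)
After 2 transfers: (0.2600, 0.2000, 0.2400, 0.3000)
P(in Tier 3 after 2 transfers) = 0.2600

0.2600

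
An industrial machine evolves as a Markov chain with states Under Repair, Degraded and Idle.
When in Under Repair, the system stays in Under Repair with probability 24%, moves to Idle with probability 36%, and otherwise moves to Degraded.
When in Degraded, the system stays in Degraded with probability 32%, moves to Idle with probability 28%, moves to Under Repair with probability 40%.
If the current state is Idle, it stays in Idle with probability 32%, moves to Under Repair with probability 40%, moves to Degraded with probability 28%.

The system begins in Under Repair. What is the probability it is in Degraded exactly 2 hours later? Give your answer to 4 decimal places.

Sum over the intermediate state after 1 hour:
P = P(Under Repair→Under Repair)·P(Under Repair→Degraded) + P(Under Repair→Degraded)·P(Degraded→Degraded) + P(Under Repair→Idle)·P(Idle→Degraded)
  = 0.24×0.4 + 0.4×0.32 + 0.36×0.28
  = 0.0960 + 0.1280 + 0.1008 = 0.3248

0.3248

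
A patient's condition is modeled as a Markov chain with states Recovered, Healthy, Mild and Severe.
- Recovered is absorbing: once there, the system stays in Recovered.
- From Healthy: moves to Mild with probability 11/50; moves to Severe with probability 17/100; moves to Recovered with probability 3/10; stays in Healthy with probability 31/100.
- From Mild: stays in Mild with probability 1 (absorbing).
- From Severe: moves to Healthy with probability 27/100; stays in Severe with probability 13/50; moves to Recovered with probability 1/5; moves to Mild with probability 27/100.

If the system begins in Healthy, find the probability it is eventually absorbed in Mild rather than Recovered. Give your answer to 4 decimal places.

0.4491

Let h(s) be the probability of absorption at Mild starting from transient state s. Then h(Mild) = 1 and h(Recovered) = 0. By first-step analysis:
h(Healthy) = 0.3·0 + 0.31·h(Healthy) + 0.22·1 + 0.17·h(Severe)
h(Severe) = 0.2·0 + 0.27·h(Healthy) + 0.27·1 + 0.26·h(Severe)
Solving: h(Healthy) = 0.4491, h(Severe) = 0.5287.
Starting from Healthy, the probability is 0.4491.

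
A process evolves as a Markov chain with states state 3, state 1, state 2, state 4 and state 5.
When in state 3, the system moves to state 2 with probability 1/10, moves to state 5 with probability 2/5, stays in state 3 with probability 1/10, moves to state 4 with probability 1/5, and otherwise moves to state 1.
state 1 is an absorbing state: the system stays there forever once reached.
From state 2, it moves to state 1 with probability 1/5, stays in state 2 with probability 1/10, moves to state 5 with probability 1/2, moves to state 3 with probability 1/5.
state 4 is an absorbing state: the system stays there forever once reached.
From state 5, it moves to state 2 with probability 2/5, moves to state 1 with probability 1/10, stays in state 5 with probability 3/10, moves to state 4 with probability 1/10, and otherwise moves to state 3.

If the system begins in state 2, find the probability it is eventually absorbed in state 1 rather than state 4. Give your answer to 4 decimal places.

0.6967

Let h(s) be the probability of absorption at state 1 starting from transient state s. Then h(state 1) = 1 and h(state 4) = 0. By first-step analysis:
h(state 3) = 0.1·h(state 3) + 0.2·1 + 0.1·h(state 2) + 0.2·0 + 0.4·h(state 5)
h(state 2) = 0.2·h(state 3) + 0.2·1 + 0.1·h(state 2) + 0.5·h(state 5)
h(state 5) = 0.1·h(state 3) + 0.1·1 + 0.4·h(state 2) + 0.1·0 + 0.3·h(state 5)
Solving: h(state 3) = 0.5767, h(state 2) = 0.6967, h(state 5) = 0.6233.
Starting from state 2, the probability is 0.6967.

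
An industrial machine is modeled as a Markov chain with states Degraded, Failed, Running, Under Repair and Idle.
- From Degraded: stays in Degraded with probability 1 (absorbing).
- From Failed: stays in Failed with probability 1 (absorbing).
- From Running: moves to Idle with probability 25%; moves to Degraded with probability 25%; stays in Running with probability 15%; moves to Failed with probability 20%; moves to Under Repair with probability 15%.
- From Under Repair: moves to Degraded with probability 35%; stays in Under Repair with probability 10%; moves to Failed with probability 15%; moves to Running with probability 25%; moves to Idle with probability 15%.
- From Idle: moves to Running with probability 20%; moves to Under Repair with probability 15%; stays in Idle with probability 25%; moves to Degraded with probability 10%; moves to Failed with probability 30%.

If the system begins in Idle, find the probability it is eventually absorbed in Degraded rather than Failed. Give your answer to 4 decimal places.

Let h(s) be the probability of absorption at Degraded starting from transient state s. Then h(Degraded) = 1 and h(Failed) = 0. By first-step analysis:
h(Running) = 0.25·1 + 0.2·0 + 0.15·h(Running) + 0.15·h(Under Repair) + 0.25·h(Idle)
h(Under Repair) = 0.35·1 + 0.15·0 + 0.25·h(Running) + 0.1·h(Under Repair) + 0.15·h(Idle)
h(Idle) = 0.1·1 + 0.3·0 + 0.2·h(Running) + 0.15·h(Under Repair) + 0.25·h(Idle)
Solving: h(Running) = 0.5140, h(Under Repair) = 0.5966, h(Idle) = 0.3897.
Starting from Idle, the probability is 0.3897.

0.3897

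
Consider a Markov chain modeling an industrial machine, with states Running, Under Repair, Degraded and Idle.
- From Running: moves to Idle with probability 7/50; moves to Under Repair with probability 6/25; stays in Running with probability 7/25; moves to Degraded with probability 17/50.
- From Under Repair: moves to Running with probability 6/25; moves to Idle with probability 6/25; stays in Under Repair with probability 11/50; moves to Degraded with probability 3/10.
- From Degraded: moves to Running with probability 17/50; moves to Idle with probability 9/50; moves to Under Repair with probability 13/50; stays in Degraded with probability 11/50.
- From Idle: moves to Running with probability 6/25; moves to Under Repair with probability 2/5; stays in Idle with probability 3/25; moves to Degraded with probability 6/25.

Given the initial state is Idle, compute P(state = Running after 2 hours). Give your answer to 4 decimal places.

Propagate the distribution vector 2 hours from Idle.
After 0 hours: (0.0000, 0.0000, 0.0000, 1.0000)
After 1 hour: (0.2400, 0.4000, 0.2400, 0.1200)
After 2 hours: (0.2736, 0.2560, 0.2832, 0.1872)
P(in Running after 2 hours) = 0.2736

0.2736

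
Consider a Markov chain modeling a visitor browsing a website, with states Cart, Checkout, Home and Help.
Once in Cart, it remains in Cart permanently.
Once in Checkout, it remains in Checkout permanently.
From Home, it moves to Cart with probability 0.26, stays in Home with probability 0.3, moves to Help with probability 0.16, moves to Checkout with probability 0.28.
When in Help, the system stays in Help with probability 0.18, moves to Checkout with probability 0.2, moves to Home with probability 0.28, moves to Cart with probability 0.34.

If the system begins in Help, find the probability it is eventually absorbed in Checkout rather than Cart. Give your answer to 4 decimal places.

Let h(s) be the probability of absorption at Checkout starting from transient state s. Then h(Checkout) = 1 and h(Cart) = 0. By first-step analysis:
h(Home) = 0.26·0 + 0.28·1 + 0.3·h(Home) + 0.16·h(Help)
h(Help) = 0.34·0 + 0.2·1 + 0.28·h(Home) + 0.18·h(Help)
Solving: h(Home) = 0.4943, h(Help) = 0.4127.
Starting from Help, the probability is 0.4127.

0.4127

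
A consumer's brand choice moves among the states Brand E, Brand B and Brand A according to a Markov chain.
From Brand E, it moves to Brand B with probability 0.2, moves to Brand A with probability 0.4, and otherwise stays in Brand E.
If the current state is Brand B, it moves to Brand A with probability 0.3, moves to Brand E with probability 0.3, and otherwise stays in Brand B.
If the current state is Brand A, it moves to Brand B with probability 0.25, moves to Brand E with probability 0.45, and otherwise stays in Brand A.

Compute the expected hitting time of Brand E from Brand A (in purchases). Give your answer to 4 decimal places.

2.4638

Let t(s) be the expected number of purchases to first reach Brand E from state s, with t(Brand E) = 0. Conditioning on the first purchase:
t(Brand B) = 1 + 0.4·t(Brand B) + 0.3·t(Brand A)
t(Brand A) = 1 + 0.25·t(Brand B) + 0.3·t(Brand A)
Solving: t(Brand B) = 2.8986, t(Brand A) = 2.4638.
Expected purchases from Brand A to Brand E: 2.4638.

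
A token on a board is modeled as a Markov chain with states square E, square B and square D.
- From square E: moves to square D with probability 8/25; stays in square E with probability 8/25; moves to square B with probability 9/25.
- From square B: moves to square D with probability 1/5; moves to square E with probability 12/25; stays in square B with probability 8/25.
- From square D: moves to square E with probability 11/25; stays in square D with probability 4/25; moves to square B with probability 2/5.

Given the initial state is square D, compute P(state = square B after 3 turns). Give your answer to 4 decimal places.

Propagate the distribution vector 3 turns from square D.
After 0 turns: (0.0000, 0.0000, 1.0000)
After 1 turn: (0.4400, 0.4000, 0.1600)
After 2 turns: (0.4032, 0.3504, 0.2464)
After 3 turns: (0.4056, 0.3558, 0.2385)
P(in square B after 3 turns) = 0.3558

0.3558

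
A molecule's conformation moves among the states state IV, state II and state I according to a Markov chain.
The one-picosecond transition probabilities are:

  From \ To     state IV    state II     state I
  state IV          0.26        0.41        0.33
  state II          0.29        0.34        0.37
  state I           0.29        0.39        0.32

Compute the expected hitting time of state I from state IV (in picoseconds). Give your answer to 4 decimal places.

2.8958

Let t(s) be the expected number of picoseconds to first reach state I from state s, with t(state I) = 0. Conditioning on the first picosecond:
t(state IV) = 1 + 0.26·t(state IV) + 0.41·t(state II)
t(state II) = 1 + 0.29·t(state IV) + 0.34·t(state II)
Solving: t(state IV) = 2.8958, t(state II) = 2.7876.
Expected picoseconds from state IV to state I: 2.8958.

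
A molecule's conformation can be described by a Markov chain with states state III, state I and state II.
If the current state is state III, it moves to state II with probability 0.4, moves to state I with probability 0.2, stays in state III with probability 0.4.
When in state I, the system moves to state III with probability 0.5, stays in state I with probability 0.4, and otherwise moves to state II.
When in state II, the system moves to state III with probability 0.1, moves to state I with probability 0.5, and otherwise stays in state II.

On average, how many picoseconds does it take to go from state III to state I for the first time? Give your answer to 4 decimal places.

3.1250

Let t(s) be the expected number of picoseconds to first reach state I from state s, with t(state I) = 0. Conditioning on the first picosecond:
t(state III) = 1 + 0.4·t(state III) + 0.4·t(state II)
t(state II) = 1 + 0.1·t(state III) + 0.4·t(state II)
Solving: t(state III) = 3.1250, t(state II) = 2.1875.
Expected picoseconds from state III to state I: 3.1250.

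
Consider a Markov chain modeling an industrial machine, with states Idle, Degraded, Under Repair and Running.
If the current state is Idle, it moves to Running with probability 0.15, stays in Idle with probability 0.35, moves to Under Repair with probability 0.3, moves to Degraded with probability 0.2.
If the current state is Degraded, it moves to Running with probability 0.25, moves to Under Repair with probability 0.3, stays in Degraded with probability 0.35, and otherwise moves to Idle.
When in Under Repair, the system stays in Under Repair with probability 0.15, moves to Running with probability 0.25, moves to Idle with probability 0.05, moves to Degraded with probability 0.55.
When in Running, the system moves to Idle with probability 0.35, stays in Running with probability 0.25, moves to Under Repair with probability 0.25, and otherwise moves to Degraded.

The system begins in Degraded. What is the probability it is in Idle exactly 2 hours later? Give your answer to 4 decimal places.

Propagate the distribution vector 2 hours from Degraded.
After 0 hours: (0.0000, 1.0000, 0.0000, 0.0000)
After 1 hour: (0.1000, 0.3500, 0.3000, 0.2500)
After 2 hours: (0.1725, 0.3450, 0.2425, 0.2400)
P(in Idle after 2 hours) = 0.1725

0.1725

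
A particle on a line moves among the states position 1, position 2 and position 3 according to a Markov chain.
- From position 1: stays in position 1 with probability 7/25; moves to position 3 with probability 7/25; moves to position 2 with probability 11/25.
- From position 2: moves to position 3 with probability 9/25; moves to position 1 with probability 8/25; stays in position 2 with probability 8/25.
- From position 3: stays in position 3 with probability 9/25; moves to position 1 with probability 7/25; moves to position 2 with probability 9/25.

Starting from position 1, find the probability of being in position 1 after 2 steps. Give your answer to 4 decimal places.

0.2976

Sum over the intermediate state after 1 step:
P = P(position 1→position 1)·P(position 1→position 1) + P(position 1→position 2)·P(position 2→position 1) + P(position 1→position 3)·P(position 3→position 1)
  = 0.28×0.28 + 0.44×0.32 + 0.28×0.28
  = 0.0784 + 0.1408 + 0.0784 = 0.2976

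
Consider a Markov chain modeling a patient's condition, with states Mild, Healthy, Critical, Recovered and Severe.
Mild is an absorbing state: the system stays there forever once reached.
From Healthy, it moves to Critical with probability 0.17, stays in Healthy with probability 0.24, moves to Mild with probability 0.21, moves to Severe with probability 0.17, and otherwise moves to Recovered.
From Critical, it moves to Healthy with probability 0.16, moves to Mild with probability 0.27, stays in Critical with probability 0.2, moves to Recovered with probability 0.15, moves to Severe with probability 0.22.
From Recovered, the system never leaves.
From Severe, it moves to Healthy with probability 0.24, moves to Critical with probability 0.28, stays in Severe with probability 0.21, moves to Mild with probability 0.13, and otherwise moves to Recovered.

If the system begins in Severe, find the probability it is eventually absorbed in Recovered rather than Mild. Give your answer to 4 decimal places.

0.4661

Let h(s) be the probability of absorption at Recovered starting from transient state s. Then h(Recovered) = 1 and h(Mild) = 0. By first-step analysis:
h(Healthy) = 0.21·0 + 0.24·h(Healthy) + 0.17·h(Critical) + 0.21·1 + 0.17·h(Severe)
h(Critical) = 0.27·0 + 0.16·h(Healthy) + 0.2·h(Critical) + 0.15·1 + 0.22·h(Severe)
h(Severe) = 0.13·0 + 0.24·h(Healthy) + 0.28·h(Critical) + 0.14·1 + 0.21·h(Severe)
Solving: h(Healthy) = 0.4723, h(Critical) = 0.4101, h(Severe) = 0.4661.
Starting from Severe, the probability is 0.4661.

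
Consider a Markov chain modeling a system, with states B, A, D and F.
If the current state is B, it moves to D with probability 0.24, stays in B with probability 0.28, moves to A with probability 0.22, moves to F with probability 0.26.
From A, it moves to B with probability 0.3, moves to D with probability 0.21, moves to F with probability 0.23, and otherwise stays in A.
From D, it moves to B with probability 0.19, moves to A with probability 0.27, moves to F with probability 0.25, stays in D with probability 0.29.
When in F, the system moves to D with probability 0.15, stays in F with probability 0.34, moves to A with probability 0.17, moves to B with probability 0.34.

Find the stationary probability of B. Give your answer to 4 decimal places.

0.2811

Let the stationary distribution be π with π = πP and π_1 + π_2 + π_3 + π_4 = 1.
π_1 = 0.28·π_1 + 0.3·π_2 + 0.19·π_3 + 0.34·π_4
π_2 = 0.22·π_1 + 0.26·π_2 + 0.27·π_3 + 0.17·π_4
π_3 = 0.24·π_1 + 0.21·π_2 + 0.29·π_3 + 0.15·π_4
Solving with the normalization constraint gives π = (0.2811, 0.2264, 0.2196, 0.2728).
So the stationary probability of B is 0.2811.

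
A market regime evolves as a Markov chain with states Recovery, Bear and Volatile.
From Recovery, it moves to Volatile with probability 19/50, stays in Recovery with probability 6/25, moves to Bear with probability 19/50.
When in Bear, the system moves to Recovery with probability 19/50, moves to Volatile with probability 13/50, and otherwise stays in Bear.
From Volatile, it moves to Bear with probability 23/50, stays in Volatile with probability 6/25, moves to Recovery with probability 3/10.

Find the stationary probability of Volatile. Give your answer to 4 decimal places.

0.2917

Let the stationary distribution be π with π = πP and π_1 + π_2 + π_3 = 1.
π_1 = 0.24·π_1 + 0.38·π_2 + 0.3·π_3
π_2 = 0.38·π_1 + 0.36·π_2 + 0.46·π_3
Solving with the normalization constraint gives π = (0.3129, 0.3954, 0.2917).
So the stationary probability of Volatile is 0.2917.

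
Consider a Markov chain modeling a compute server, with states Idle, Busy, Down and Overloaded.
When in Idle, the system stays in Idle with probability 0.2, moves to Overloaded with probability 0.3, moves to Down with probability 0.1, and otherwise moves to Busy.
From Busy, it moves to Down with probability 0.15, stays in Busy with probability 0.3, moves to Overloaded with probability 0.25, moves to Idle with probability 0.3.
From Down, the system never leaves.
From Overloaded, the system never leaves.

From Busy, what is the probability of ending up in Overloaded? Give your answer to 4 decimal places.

0.6591

Let h(s) be the probability of absorption at Overloaded starting from transient state s. Then h(Overloaded) = 1 and h(Down) = 0. By first-step analysis:
h(Idle) = 0.2·h(Idle) + 0.4·h(Busy) + 0.1·0 + 0.3·1
h(Busy) = 0.3·h(Idle) + 0.3·h(Busy) + 0.15·0 + 0.25·1
Solving: h(Idle) = 0.7045, h(Busy) = 0.6591.
Starting from Busy, the probability is 0.6591.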